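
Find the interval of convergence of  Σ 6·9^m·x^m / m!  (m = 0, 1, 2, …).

(−∞, ∞)

The ratio of consecutive coefficients is 6/6 · 9 · 1/(m+1) → 0.
Since the limit is 0 < 1 for every x, the series converges on all of ℝ and R = ∞.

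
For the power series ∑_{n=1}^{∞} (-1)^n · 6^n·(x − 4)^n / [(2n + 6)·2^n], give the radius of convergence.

R = 1/3

Ratio test: |a_{n+1}/a_n| = [(2n + 6)/(2(n+1) + 6)] · 6/2 → 3 as n → ∞.
Hence the series converges for |x − 4| < 1/(3) = 1/3, so the radius of convergence is 1/3.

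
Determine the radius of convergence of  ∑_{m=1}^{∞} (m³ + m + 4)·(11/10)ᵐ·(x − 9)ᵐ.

R = 10/11

Apply the ratio test: |a_{m+1}| / |a_m| = [((m+1)³ + (m+1) + 4)/(m³ + m + 4)] · 11/10, which tends to 11/10 as m → ∞.
The series converges when 11/10 · |x − 9| < 1, giving R = 10/11.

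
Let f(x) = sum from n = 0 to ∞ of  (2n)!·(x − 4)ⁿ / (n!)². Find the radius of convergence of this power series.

By the ratio test, |a_{n+1}/a_n| = (2n+1)·(2n+2)/(n+1)² → 4.
Thus R = 1/(4) = 1/4.

R = 1/4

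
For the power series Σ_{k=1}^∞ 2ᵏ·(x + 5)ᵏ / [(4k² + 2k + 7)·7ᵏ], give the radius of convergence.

Ratio test: |a_{k+1}/a_k| = [(4k² + 2k + 7)/(4(k+1)² + 2(k+1) + 7)] · 2/7 → 2/7 as k → ∞.
Thus R = 1/(2/7) = 7/2.

R = 7/2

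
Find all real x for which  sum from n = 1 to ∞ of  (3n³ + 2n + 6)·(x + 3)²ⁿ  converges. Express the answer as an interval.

The ratio of consecutive coefficients is (3(n+1)³ + 2(n+1) + 6)/(3n³ + 2n + 6) → 1.
Successive powers of (x + 3) differ by 2, so the series converges when |x + 3|² · 1 < 1, i.e. |x + 3| < √(1) = 1. So R = 1.
Endpoint x = -2: the n-th term does not approach 0; divergence by the term test.
Endpoint x = -4: the terms do not tend to 0, so the series diverges.

(-4, -2)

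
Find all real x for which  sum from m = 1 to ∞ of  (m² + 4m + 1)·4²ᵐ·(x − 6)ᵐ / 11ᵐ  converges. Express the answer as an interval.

By the ratio test, |a_{m+1}/a_m| = [((m+1)² + 4(m+1) + 1)/(m² + 4m + 1)] · 16/11 → 16/11.
Thus R = 1/(16/11) = 11/16.
At x = 107/16: the m-th term does not approach 0; divergence by the term test.
Endpoint x = 85/16: the terms do not tend to 0, so the series diverges.

(85/16, 107/16)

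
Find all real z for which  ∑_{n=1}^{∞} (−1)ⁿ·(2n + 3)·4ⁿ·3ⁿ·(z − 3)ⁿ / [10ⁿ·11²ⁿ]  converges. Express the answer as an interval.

(-587/6, 623/6)

The ratio of consecutive coefficients is [(2(n+1) + 3)/(2n + 3)] · 4·3/(10·121) → 6/605.
The series converges when 6/605 · |z − 3| < 1, giving R = 605/6.
At z = 623/6: the n-th term does not approach 0; divergence by the term test.
Endpoint z = -587/6: the terms do not tend to 0, so the series diverges.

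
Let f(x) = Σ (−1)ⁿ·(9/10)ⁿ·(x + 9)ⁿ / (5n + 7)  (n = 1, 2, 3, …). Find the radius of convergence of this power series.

By the ratio test, |a_{n+1}/a_n| = [(5n + 7)/(5(n+1) + 7)] · 9/10 → 9/10.
Convergence for |x + 9| · 9/10 < 1, i.e. |x + 9| < 10/9. So R = 10/9.

R = 10/9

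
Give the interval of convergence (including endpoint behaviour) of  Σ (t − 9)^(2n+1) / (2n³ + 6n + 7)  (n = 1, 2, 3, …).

[8, 10]

The ratio of consecutive coefficients is (2n³ + 6n + 7)/(2(n+1)³ + 6(n+1) + 7) → 1.
Writing y = (t − 9)², the series in y has radius 1, so |t − 9| < √(1) = 1 and R = 1.
When t = 10, absolute convergence follows by limit comparison with Σ 1/n³.
When t = 8, absolute convergence follows by limit comparison with Σ 1/n³.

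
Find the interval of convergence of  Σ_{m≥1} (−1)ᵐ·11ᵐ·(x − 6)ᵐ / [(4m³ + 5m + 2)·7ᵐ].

The ratio of consecutive coefficients is [(4m³ + 5m + 2)/(4(m+1)³ + 5(m+1) + 2)] · 11/7 → 11/7.
Hence the series converges for |x − 6| < 1/(11/7) = 7/11, so the radius of convergence is 7/11.
At x = 73/11: the terms are on the order of 1/m³, so the series converges absolutely by comparison with the p-series (p = 3 > 1).
Check x = 59/11: absolute convergence follows by limit comparison with Σ 1/m³.

[59/11, 73/11]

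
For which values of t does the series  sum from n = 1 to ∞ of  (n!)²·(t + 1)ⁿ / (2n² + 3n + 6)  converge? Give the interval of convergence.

Ratio test: |a_{n+1}/a_n| = (n+1)² · (2n² + 3n + 6)/(2(n+1)² + 3(n+1) + 6) → ∞ as n → ∞.
Since the ratio → ∞, the series diverges for every t ≠ -1, and R = 0.

{-1}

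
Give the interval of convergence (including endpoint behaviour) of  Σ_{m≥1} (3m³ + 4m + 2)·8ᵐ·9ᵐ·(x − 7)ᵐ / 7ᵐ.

(497/72, 511/72)

The ratio of consecutive coefficients is [(3(m+1)³ + 4(m+1) + 2)/(3m³ + 4m + 2)] · 8·9/7 → 72/7.
Thus R = 1/(72/7) = 7/72.
Check x = 511/72: the m-th term does not approach 0; divergence by the term test.
When x = 497/72, the terms have absolute value of order m³, which does not tend to 0, so the series diverges by the divergence test.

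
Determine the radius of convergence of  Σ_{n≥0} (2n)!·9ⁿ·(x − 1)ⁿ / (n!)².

By the ratio test, |a_{n+1}/a_n| = (2n+1)·(2n+2)/(n+1)² · 9 → 36.
Convergence for |x − 1| · 36 < 1, i.e. |x − 1| < 1/36. So R = 1/36.

R = 1/36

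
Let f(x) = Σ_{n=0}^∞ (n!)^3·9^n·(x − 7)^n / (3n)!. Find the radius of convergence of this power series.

R = 3

The ratio of consecutive coefficients is (n+1)³/[(3n+1)·(3n+2)·(3n+3)] · 9 → 1/3.
The series converges when 1/3 · |x − 7| < 1, giving R = 3.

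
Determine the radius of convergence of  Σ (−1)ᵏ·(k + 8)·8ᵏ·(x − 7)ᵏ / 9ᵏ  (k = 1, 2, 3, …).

Apply the ratio test: |a_{k+1}| / |a_k| = [((k+1) + 8)/(k + 8)] · 8/9, which tends to 8/9 as k → ∞.
Hence the series converges for |x − 7| < 1/(8/9) = 9/8, so the radius of convergence is 9/8.

R = 9/8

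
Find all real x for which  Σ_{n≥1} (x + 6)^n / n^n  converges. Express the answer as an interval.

Root test: |a_n|^(1/n) = 1/n → 0.
The limit is 0 for every x, so R = ∞.

(−∞, ∞)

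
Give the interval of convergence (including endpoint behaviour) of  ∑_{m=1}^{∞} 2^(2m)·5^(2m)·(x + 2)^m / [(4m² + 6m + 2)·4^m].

By the ratio test, |a_{m+1}/a_m| = [(4m² + 6m + 2)/(4(m+1)² + 6(m+1) + 2)] · 4·25/4 → 25.
The series converges when 25 · |x + 2| < 1, giving R = 1/25.
When x = -49/25, absolute convergence follows by limit comparison with Σ 1/m².
Check x = -51/25: absolute convergence follows by limit comparison with Σ 1/m².

[-51/25, -49/25]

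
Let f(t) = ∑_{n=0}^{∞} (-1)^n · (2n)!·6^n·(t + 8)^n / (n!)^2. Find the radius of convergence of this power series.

R = 1/24

Apply the ratio test: |a_{n+1}| / |a_n| = (2n+1)·(2n+2)/(n+1)² · 6, which tends to 24 as n → ∞.
Hence the series converges for |t + 8| < 1/(24) = 1/24, so the radius of convergence is 1/24.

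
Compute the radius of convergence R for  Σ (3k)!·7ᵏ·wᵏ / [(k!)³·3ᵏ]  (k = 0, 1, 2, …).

R = 1/63

By the ratio test, |a_{k+1}/a_k| = (3k+1)·(3k+2)·(3k+3)/(k+1)³ · 7/3 → 63.
The series converges when 63 · |w| < 1, giving R = 1/63.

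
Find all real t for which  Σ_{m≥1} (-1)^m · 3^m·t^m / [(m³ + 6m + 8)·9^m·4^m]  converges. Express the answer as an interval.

[-12, 12]

The ratio of consecutive coefficients is [(m³ + 6m + 8)/((m+1)³ + 6(m+1) + 8)] · 3/(9·4) → 1/12.
Convergence for |t| · 1/12 < 1, i.e. |t| < 12. So R = 12.
When t = 12, absolute convergence follows by limit comparison with Σ 1/m³.
Endpoint t = -12: the series is dominated by a constant times Σ 1/m³, which converges (p = 3 > 1).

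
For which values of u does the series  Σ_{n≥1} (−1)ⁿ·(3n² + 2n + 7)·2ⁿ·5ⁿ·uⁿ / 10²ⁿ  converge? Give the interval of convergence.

(-10, 10)

Apply the ratio test: |a_{n+1}| / |a_n| = [(3(n+1)² + 2(n+1) + 7)/(3n² + 2n + 7)] · 2·5/100, which tends to 1/10 as n → ∞.
Convergence for |u| · 1/10 < 1, i.e. |u| < 10. So R = 10.
Check u = 10: the terms have absolute value of order n², which does not tend to 0, so the series diverges by the divergence test.
When u = -10, the terms have absolute value of order n², which does not tend to 0, so the series diverges by the divergence test.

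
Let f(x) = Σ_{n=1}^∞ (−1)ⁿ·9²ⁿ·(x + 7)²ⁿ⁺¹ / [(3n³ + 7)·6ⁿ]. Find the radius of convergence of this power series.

R = √6/9

Ratio test: |a_{n+1}/a_n| = [(3n³ + 7)/(3(n+1)³ + 7)] · 81/6 → 27/2 as n → ∞.
Writing y = (x + 7)², the series in y has radius 2/27, so |x + 7| < √(2/27) and R = √6/9.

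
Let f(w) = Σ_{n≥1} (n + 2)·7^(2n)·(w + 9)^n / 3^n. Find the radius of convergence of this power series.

The ratio of consecutive coefficients is [((n+1) + 2)/(n + 2)] · 49/3 → 49/3.
Convergence for |w + 9| · 49/3 < 1, i.e. |w + 9| < 3/49. So R = 3/49.

R = 3/49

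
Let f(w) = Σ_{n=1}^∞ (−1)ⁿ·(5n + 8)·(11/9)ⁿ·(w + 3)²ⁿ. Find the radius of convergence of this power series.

Ratio test: |a_{n+1}/a_n| = [(5(n+1) + 8)/(5n + 8)] · 11/9 → 11/9 as n → ∞.
Since the exponent of (w + 3) increases by 2 each term, convergence requires |w + 3|² < 9/11, hence R = 3√11/11.

R = 3√11/11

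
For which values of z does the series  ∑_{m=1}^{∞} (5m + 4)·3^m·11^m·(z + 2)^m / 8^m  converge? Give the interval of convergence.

Ratio test: |a_{m+1}/a_m| = [(5(m+1) + 4)/(5m + 4)] · 3·11/8 → 33/8 as m → ∞.
Convergence for |z + 2| · 33/8 < 1, i.e. |z + 2| < 8/33. So R = 8/33.
Endpoint z = -58/33: the terms do not tend to 0, so the series diverges.
When z = -74/33, the terms have absolute value of order m, which does not tend to 0, so the series diverges by the divergence test.

(-74/33, -58/33)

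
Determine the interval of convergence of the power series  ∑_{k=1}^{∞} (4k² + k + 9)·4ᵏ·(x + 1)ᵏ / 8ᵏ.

Ratio test: |a_{k+1}/a_k| = [(4(k+1)² + (k+1) + 9)/(4k² + k + 9)] · 4/8 → 1/2 as k → ∞.
Thus R = 1/(1/2) = 2.
When x = 1, the terms have absolute value of order k², which does not tend to 0, so the series diverges by the divergence test.
Endpoint x = -3: the k-th term does not approach 0; divergence by the term test.

(-3, 1)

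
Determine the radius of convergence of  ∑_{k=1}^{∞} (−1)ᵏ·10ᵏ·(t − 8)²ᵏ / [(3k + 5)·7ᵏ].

R = √70/10

The ratio of consecutive coefficients is [(3k + 5)/(3(k+1) + 5)] · 10/7 → 10/7.
Writing y = (t − 8)², the series in y has radius 7/10, so |t − 8| < √(7/10) and R = √70/10.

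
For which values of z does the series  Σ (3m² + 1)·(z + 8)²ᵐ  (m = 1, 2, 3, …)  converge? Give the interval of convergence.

The ratio of consecutive coefficients is (3(m+1)² + 1)/(3m² + 1) → 1.
Since the exponent of (z + 8) increases by 2 each term, convergence requires |z + 8|² < 1, hence R = 1.
Check z = -7: the terms do not tend to 0, so the series diverges.
Endpoint z = -9: the m-th term does not approach 0; divergence by the term test.

(-9, -7)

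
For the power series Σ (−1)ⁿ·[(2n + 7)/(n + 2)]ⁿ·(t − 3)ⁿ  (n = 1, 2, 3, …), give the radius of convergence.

By the Cauchy root test, |a_n|^(1/n) = (2n + 7)/(n + 2) → 2.
Hence the series converges for |t − 3| < 1/(2) = 1/2, so the radius of convergence is 1/2.

R = 1/2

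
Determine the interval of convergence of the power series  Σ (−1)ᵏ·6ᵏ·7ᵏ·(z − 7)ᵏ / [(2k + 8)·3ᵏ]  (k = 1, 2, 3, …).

Ratio test: |a_{k+1}/a_k| = [(2k + 8)/(2(k+1) + 8)] · 6·7/3 → 14 as k → ∞.
Hence the series converges for |z − 7| < 1/(14) = 1/14, so the radius of convergence is 1/14.
Endpoint z = 99/14: convergence follows from the alternating series test (terms decrease monotonically to 0).
At z = 97/14: the terms behave like c/k; limit comparison with the harmonic series gives divergence.

(97/14, 99/14]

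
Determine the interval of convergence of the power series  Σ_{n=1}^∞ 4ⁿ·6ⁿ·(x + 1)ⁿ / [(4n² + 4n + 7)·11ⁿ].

The ratio of consecutive coefficients is [(4n² + 4n + 7)/(4(n+1)² + 4(n+1) + 7)] · 4·6/11 → 24/11.
The series converges when 24/11 · |x + 1| < 1, giving R = 11/24.
Check x = -13/24: the series is dominated by a constant times Σ 1/n², which converges (p = 2 > 1).
When x = -35/24, the terms are on the order of 1/n², so the series converges absolutely by comparison with the p-series (p = 2 > 1).

[-35/24, -13/24]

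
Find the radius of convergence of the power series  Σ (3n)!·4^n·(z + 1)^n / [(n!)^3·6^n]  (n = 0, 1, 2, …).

R = 1/18

By the ratio test, |a_{n+1}/a_n| = (3n+1)·(3n+2)·(3n+3)/(n+1)³ · 4/6 → 18.
Hence the series converges for |z + 1| < 1/(18) = 1/18, so the radius of convergence is 1/18.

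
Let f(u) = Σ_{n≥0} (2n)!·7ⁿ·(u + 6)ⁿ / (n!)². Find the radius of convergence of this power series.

R = 1/28

By the ratio test, |a_{n+1}/a_n| = (2n+1)·(2n+2)/(n+1)² · 7 → 28.
Thus R = 1/(28) = 1/28.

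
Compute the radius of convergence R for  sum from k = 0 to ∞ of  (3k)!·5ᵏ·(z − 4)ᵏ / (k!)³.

R = 1/135

Ratio test: |a_{k+1}/a_k| = (3k+1)·(3k+2)·(3k+3)/(k+1)³ · 5 → 135 as k → ∞.
Convergence for |z − 4| · 135 < 1, i.e. |z − 4| < 1/135. So R = 1/135.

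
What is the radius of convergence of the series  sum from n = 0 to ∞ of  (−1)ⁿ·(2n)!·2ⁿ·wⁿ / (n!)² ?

Apply the ratio test: |a_{n+1}| / |a_n| = (2n+1)·(2n+2)/(n+1)² · 2, which tends to 8 as n → ∞.
Hence the series converges for |w| < 1/(8) = 1/8, so the radius of convergence is 1/8.

R = 1/8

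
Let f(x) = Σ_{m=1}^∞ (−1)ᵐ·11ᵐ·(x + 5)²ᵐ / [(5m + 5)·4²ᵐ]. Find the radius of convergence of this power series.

Apply the ratio test: |a_{m+1}| / |a_m| = [(5m + 5)/(5(m+1) + 5)] · 11/16, which tends to 11/16 as m → ∞.
Writing y = (x + 5)², the series in y has radius 16/11, so |x + 5| < √(16/11) and R = 4√11/11.

R = 4√11/11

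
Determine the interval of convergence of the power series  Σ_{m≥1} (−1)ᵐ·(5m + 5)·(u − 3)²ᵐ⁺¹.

The ratio of consecutive coefficients is (5(m+1) + 5)/(5m + 5) → 1.
Successive powers of (u − 3) differ by 2, so the series converges when |u − 3|² · 1 < 1, i.e. |u − 3| < √(1) = 1. So R = 1.
When u = 4, the terms have absolute value of order m, which does not tend to 0, so the series diverges by the divergence test.
At u = 2: the terms have absolute value of order m, which does not tend to 0, so the series diverges by the divergence test.

(2, 4)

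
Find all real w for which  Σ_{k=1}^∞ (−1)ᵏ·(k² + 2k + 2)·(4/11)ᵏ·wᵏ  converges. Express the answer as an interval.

(-11/4, 11/4)

Ratio test: |a_{k+1}/a_k| = [((k+1)² + 2(k+1) + 2)/(k² + 2k + 2)] · 4/11 → 4/11 as k → ∞.
Convergence for |w| · 4/11 < 1, i.e. |w| < 11/4. So R = 11/4.
When w = 11/4, the terms do not tend to 0, so the series diverges.
Check w = -11/4: the k-th term does not approach 0; divergence by the term test.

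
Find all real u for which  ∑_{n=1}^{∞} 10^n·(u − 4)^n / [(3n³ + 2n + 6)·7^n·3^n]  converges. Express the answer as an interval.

Apply the ratio test: |a_{n+1}| / |a_n| = [(3n³ + 2n + 6)/(3(n+1)³ + 2(n+1) + 6)] · 10/(7·3), which tends to 10/21 as n → ∞.
Hence the series converges for |u − 4| < 1/(10/21) = 21/10, so the radius of convergence is 21/10.
Endpoint u = 61/10: absolute convergence follows by limit comparison with Σ 1/n³.
When u = 19/10, absolute convergence follows by limit comparison with Σ 1/n³.

[19/10, 61/10]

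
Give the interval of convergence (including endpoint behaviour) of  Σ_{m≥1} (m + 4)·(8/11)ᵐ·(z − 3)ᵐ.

Apply the ratio test: |a_{m+1}| / |a_m| = [((m+1) + 4)/(m + 4)] · 8/11, which tends to 8/11 as m → ∞.
Hence the series converges for |z − 3| < 1/(8/11) = 11/8, so the radius of convergence is 11/8.
At z = 35/8: the terms have absolute value of order m, which does not tend to 0, so the series diverges by the divergence test.
When z = 13/8, the terms have absolute value of order m, which does not tend to 0, so the series diverges by the divergence test.

(13/8, 35/8)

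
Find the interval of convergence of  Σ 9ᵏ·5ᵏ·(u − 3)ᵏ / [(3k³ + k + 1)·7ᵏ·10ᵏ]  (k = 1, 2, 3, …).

[13/9, 41/9]

Ratio test: |a_{k+1}/a_k| = [(3k³ + k + 1)/(3(k+1)³ + (k+1) + 1)] · 9·5/(7·10) → 9/14 as k → ∞.
Hence the series converges for |u − 3| < 1/(9/14) = 14/9, so the radius of convergence is 14/9.
At u = 41/9: absolute convergence follows by limit comparison with Σ 1/k³.
Endpoint u = 13/9: the terms are on the order of 1/k³, so the series converges absolutely by comparison with the p-series (p = 3 > 1).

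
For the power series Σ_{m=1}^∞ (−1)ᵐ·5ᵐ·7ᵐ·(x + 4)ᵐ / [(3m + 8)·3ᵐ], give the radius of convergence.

R = 3/35

Apply the ratio test: |a_{m+1}| / |a_m| = [(3m + 8)/(3(m+1) + 8)] · 5·7/3, which tends to 35/3 as m → ∞.
Thus R = 1/(35/3) = 3/35.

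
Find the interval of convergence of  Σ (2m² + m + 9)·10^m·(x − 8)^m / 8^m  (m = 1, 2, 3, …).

(36/5, 44/5)

Ratio test: |a_{m+1}/a_m| = [(2(m+1)² + (m+1) + 9)/(2m² + m + 9)] · 10/8 → 5/4 as m → ∞.
Convergence for |x − 8| · 5/4 < 1, i.e. |x − 8| < 4/5. So R = 4/5.
Check x = 44/5: the m-th term does not approach 0; divergence by the term test.
Check x = 36/5: the m-th term does not approach 0; divergence by the term test.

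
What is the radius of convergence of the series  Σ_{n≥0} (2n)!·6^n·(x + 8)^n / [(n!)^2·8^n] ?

Ratio test: |a_{n+1}/a_n| = (2n+1)·(2n+2)/(n+1)² · 6/8 → 3 as n → ∞.
The series converges when 3 · |x + 8| < 1, giving R = 1/3.

R = 1/3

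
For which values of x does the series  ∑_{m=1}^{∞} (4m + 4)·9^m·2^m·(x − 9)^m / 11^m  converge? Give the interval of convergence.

By the ratio test, |a_{m+1}/a_m| = [(4(m+1) + 4)/(4m + 4)] · 9·2/11 → 18/11.
Convergence for |x − 9| · 18/11 < 1, i.e. |x − 9| < 11/18. So R = 11/18.
At x = 173/18: the terms have absolute value of order m, which does not tend to 0, so the series diverges by the divergence test.
Endpoint x = 151/18: the terms have absolute value of order m, which does not tend to 0, so the series diverges by the divergence test.

(151/18, 173/18)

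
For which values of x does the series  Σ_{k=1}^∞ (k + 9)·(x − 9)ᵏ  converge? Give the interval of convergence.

(8, 10)

Ratio test: |a_{k+1}/a_k| = ((k+1) + 9)/(k + 9) → 1 as k → ∞.
Convergence for |x − 9| < 1, so R = 1.
Check x = 10: the terms have absolute value of order k, which does not tend to 0, so the series diverges by the divergence test.
At x = 8: the terms do not tend to 0, so the series diverges.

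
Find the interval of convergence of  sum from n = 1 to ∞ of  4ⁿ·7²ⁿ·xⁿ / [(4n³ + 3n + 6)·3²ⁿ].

Ratio test: |a_{n+1}/a_n| = [(4n³ + 3n + 6)/(4(n+1)³ + 3(n+1) + 6)] · 4·49/9 → 196/9 as n → ∞.
Thus R = 1/(196/9) = 9/196.
Endpoint x = 9/196: the series is dominated by a constant times Σ 1/n³, which converges (p = 3 > 1).
Endpoint x = -9/196: absolute convergence follows by limit comparison with Σ 1/n³.

[-9/196, 9/196]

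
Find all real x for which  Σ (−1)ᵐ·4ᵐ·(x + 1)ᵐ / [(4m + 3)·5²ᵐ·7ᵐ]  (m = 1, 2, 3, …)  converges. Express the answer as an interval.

(-179/4, 171/4]

Ratio test: |a_{m+1}/a_m| = [(4m + 3)/(4(m+1) + 3)] · 4/(25·7) → 4/175 as m → ∞.
Convergence for |x + 1| · 4/175 < 1, i.e. |x + 1| < 175/4. So R = 175/4.
When x = 171/4, an alternating series whose terms decrease to 0 in absolute value, so it converges by the Leibniz criterion.
At x = -179/4: the terms behave like c/m; limit comparison with the harmonic series gives divergence.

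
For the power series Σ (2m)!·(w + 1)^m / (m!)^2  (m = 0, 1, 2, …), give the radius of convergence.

R = 1/4

By the ratio test, |a_{m+1}/a_m| = (2m+1)·(2m+2)/(m+1)² → 4.
Convergence for |w + 1| · 4 < 1, i.e. |w + 1| < 1/4. So R = 1/4.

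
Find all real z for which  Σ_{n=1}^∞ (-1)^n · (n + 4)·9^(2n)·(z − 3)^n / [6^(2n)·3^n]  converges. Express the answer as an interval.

The ratio of consecutive coefficients is [((n+1) + 4)/(n + 4)] · 81/(36·3) → 3/4.
Hence the series converges for |z − 3| < 1/(3/4) = 4/3, so the radius of convergence is 4/3.
At z = 13/3: the terms have absolute value of order n, which does not tend to 0, so the series diverges by the divergence test.
When z = 5/3, the n-th term does not approach 0; divergence by the term test.

(5/3, 13/3)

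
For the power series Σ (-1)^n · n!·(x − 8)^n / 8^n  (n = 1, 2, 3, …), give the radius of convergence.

R = 0

Ratio test: |a_{n+1}/a_n| = (n+1) · 1/8 → ∞ as n → ∞.
The ratio grows without bound, so the series diverges whenever (x − 8) ≠ 0; it converges only at x = 8. R = 0.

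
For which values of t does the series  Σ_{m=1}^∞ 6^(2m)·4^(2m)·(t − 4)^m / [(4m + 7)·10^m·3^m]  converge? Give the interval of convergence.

The ratio of consecutive coefficients is [(4m + 7)/(4(m+1) + 7)] · 36·16/(10·3) → 96/5.
Hence the series converges for |t − 4| < 1/(96/5) = 5/96, so the radius of convergence is 5/96.
At t = 389/96: the terms are asymptotic to a nonzero constant times 1/m, so the series diverges by limit comparison with Σ 1/m.
At t = 379/96: convergence follows from the alternating series test (terms decrease monotonically to 0).

[379/96, 389/96)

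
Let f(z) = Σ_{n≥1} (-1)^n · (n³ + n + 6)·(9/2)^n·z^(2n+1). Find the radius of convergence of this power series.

R = √2/3

By the ratio test, |a_{n+1}/a_n| = [((n+1)³ + (n+1) + 6)/(n³ + n + 6)] · 9/2 → 9/2.
Writing y = z², the series in y has radius 2/9, so |z| < √(2/9) and R = √2/3.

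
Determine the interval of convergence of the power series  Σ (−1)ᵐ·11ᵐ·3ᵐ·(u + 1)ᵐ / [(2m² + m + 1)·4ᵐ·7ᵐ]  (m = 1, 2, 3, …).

Apply the ratio test: |a_{m+1}| / |a_m| = [(2m² + m + 1)/(2(m+1)² + (m+1) + 1)] · 11·3/(4·7), which tends to 33/28 as m → ∞.
Thus R = 1/(33/28) = 28/33.
When u = -5/33, the series is dominated by a constant times Σ 1/m², which converges (p = 2 > 1).
At u = -61/33: the series is dominated by a constant times Σ 1/m², which converges (p = 2 > 1).

[-61/33, -5/33]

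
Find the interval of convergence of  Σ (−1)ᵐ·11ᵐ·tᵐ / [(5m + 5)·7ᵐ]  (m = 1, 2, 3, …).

(-7/11, 7/11]

The ratio of consecutive coefficients is [(5m + 5)/(5(m+1) + 5)] · 11/7 → 11/7.
Convergence for |t| · 11/7 < 1, i.e. |t| < 7/11. So R = 7/11.
Check t = 7/11: convergence follows from the alternating series test (terms decrease monotonically to 0).
At t = -7/11: the terms are asymptotic to a nonzero constant times 1/m, so the series diverges by limit comparison with Σ 1/m.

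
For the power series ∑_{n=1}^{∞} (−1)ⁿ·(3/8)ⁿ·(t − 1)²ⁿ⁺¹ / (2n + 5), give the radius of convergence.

Ratio test: |a_{n+1}/a_n| = [(2n + 5)/(2(n+1) + 5)] · 3/8 → 3/8 as n → ∞.
Writing y = (t − 1)², the series in y has radius 8/3, so |t − 1| < √(8/3) and R = 2√6/3.

R = 2√6/3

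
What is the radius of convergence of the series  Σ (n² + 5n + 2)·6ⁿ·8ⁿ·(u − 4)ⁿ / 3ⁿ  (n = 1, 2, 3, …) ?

R = 1/16

By the ratio test, |a_{n+1}/a_n| = [((n+1)² + 5(n+1) + 2)/(n² + 5n + 2)] · 6·8/3 → 16.
Convergence for |u − 4| · 16 < 1, i.e. |u − 4| < 1/16. So R = 1/16.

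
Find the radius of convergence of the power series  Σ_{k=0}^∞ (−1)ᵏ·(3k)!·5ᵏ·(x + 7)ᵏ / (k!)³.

By the ratio test, |a_{k+1}/a_k| = (3k+1)·(3k+2)·(3k+3)/(k+1)³ · 5 → 135.
Hence the series converges for |x + 7| < 1/(135) = 1/135, so the radius of convergence is 1/135.

R = 1/135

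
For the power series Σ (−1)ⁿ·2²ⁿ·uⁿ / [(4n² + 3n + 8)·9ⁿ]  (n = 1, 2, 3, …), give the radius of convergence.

R = 9/4

Ratio test: |a_{n+1}/a_n| = [(4n² + 3n + 8)/(4(n+1)² + 3(n+1) + 8)] · 4/9 → 4/9 as n → ∞.
Convergence for |u| · 4/9 < 1, i.e. |u| < 9/4. So R = 9/4.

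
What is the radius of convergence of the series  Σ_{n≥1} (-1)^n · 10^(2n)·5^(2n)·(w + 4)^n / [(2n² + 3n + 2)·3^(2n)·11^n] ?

R = 99/2500

Ratio test: |a_{n+1}/a_n| = [(2n² + 3n + 2)/(2(n+1)² + 3(n+1) + 2)] · 100·25/(9·11) → 2500/99 as n → ∞.
Thus R = 1/(2500/99) = 99/2500.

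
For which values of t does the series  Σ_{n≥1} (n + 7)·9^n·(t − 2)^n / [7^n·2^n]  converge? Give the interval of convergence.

(4/9, 32/9)

By the ratio test, |a_{n+1}/a_n| = [((n+1) + 7)/(n + 7)] · 9/(7·2) → 9/14.
Hence the series converges for |t − 2| < 1/(9/14) = 14/9, so the radius of convergence is 14/9.
Check t = 32/9: the n-th term does not approach 0; divergence by the term test.
Check t = 4/9: the terms have absolute value of order n, which does not tend to 0, so the series diverges by the divergence test.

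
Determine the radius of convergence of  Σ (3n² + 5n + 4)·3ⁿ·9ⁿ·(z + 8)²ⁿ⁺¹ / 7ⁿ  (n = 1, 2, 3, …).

R = √21/9

Ratio test: |a_{n+1}/a_n| = [(3(n+1)² + 5(n+1) + 4)/(3n² + 5n + 4)] · 3·9/7 → 27/7 as n → ∞.
Since the exponent of (z + 8) increases by 2 each term, convergence requires |z + 8|² < 7/27, hence R = √21/9.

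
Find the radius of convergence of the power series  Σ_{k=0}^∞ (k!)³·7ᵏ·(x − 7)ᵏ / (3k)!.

R = 27/7

Ratio test: |a_{k+1}/a_k| = (k+1)³/[(3k+1)·(3k+2)·(3k+3)] · 7 → 7/27 as k → ∞.
Hence the series converges for |x − 7| < 1/(7/27) = 27/7, so the radius of convergence is 27/7.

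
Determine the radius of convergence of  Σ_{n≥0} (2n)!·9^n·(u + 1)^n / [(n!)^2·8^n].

R = 2/9

By the ratio test, |a_{n+1}/a_n| = (2n+1)·(2n+2)/(n+1)² · 9/8 → 9/2.
Thus R = 1/(9/2) = 2/9.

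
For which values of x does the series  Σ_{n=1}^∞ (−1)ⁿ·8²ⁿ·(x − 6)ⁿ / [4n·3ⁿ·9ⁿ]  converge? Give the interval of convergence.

The ratio of consecutive coefficients is [4n/4(n+1)] · 64/(3·9) → 64/27.
Thus R = 1/(64/27) = 27/64.
At x = 411/64: convergence follows from the alternating series test (terms decrease monotonically to 0).
Endpoint x = 357/64: the terms are asymptotic to a nonzero constant times 1/n, so the series diverges by limit comparison with Σ 1/n.

(357/64, 411/64]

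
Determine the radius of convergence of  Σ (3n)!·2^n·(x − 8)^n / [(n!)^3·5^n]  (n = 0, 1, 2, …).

R = 5/54

Ratio test: |a_{n+1}/a_n| = (3n+1)·(3n+2)·(3n+3)/(n+1)³ · 2/5 → 54/5 as n → ∞.
The series converges when 54/5 · |x − 8| < 1, giving R = 5/54.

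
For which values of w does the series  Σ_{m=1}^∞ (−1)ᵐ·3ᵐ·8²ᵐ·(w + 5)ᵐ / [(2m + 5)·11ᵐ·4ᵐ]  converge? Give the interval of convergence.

(-251/48, -229/48]

By the ratio test, |a_{m+1}/a_m| = [(2m + 5)/(2(m+1) + 5)] · 3·64/(11·4) → 48/11.
Convergence for |w + 5| · 48/11 < 1, i.e. |w + 5| < 11/48. So R = 11/48.
When w = -229/48, an alternating series whose terms decrease to 0 in absolute value, so it converges by the Leibniz criterion.
Endpoint w = -251/48: the terms behave like c/m; limit comparison with the harmonic series gives divergence.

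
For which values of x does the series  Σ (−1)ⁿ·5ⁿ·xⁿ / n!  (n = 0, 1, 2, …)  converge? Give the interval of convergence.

(−∞, ∞)

Ratio test: |a_{n+1}/a_n| = 5 · 1/(n+1) → 0 as n → ∞.
The limit is 0, so the series converges for all x; R = ∞.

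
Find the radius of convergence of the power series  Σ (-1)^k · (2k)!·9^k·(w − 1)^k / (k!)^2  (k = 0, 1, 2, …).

R = 1/36

Ratio test: |a_{k+1}/a_k| = (2k+1)·(2k+2)/(k+1)² · 9 → 36 as k → ∞.
The series converges when 36 · |w − 1| < 1, giving R = 1/36.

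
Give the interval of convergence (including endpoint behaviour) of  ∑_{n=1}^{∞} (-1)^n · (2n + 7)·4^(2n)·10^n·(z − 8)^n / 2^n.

Apply the ratio test: |a_{n+1}| / |a_n| = [(2(n+1) + 7)/(2n + 7)] · 16·10/2, which tends to 80 as n → ∞.
Convergence for |z − 8| · 80 < 1, i.e. |z − 8| < 1/80. So R = 1/80.
When z = 641/80, the terms have absolute value of order n, which does not tend to 0, so the series diverges by the divergence test.
Endpoint z = 639/80: the n-th term does not approach 0; divergence by the term test.

(639/80, 641/80)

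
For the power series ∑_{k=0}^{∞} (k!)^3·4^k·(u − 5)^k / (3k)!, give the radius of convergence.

The ratio of consecutive coefficients is (k+1)³/[(3k+1)·(3k+2)·(3k+3)] · 4 → 4/27.
Thus R = 1/(4/27) = 27/4.

R = 27/4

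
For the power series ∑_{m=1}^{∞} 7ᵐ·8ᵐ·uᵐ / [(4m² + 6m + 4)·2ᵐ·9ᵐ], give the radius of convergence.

Apply the ratio test: |a_{m+1}| / |a_m| = [(4m² + 6m + 4)/(4(m+1)² + 6(m+1) + 4)] · 7·8/(2·9), which tends to 28/9 as m → ∞.
The series converges when 28/9 · |u| < 1, giving R = 9/28.

R = 9/28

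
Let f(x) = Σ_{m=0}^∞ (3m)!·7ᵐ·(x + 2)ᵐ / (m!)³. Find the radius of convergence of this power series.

Apply the ratio test: |a_{m+1}| / |a_m| = (3m+1)·(3m+2)·(3m+3)/(m+1)³ · 7, which tends to 189 as m → ∞.
Convergence for |x + 2| · 189 < 1, i.e. |x + 2| < 1/189. So R = 1/189.

R = 1/189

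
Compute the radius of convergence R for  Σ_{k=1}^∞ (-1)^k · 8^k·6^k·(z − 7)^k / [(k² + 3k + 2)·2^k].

R = 1/24

By the ratio test, |a_{k+1}/a_k| = [(k² + 3k + 2)/((k+1)² + 3(k+1) + 2)] · 8·6/2 → 24.
Convergence for |z − 7| · 24 < 1, i.e. |z − 7| < 1/24. So R = 1/24.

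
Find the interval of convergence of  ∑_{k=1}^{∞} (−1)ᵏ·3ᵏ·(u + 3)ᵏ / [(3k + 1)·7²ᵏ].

(-58/3, 40/3]

By the ratio test, |a_{k+1}/a_k| = [(3k + 1)/(3(k+1) + 1)] · 3/49 → 3/49.
Convergence for |u + 3| · 3/49 < 1, i.e. |u + 3| < 49/3. So R = 49/3.
When u = 40/3, an alternating series whose terms decrease to 0 in absolute value, so it converges by the Leibniz criterion.
Check u = -58/3: the terms behave like c/k; limit comparison with the harmonic series gives divergence.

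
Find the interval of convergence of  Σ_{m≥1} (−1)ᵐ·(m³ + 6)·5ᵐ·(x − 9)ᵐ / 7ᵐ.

Ratio test: |a_{m+1}/a_m| = [((m+1)³ + 6)/(m³ + 6)] · 5/7 → 5/7 as m → ∞.
Hence the series converges for |x − 9| < 1/(5/7) = 7/5, so the radius of convergence is 7/5.
Check x = 52/5: the m-th term does not approach 0; divergence by the term test.
At x = 38/5: the terms have absolute value of order m³, which does not tend to 0, so the series diverges by the divergence test.

(38/5, 52/5)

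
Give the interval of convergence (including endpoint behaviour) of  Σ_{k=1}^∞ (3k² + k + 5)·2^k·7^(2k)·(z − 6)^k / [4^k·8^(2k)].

Apply the ratio test: |a_{k+1}| / |a_k| = [(3(k+1)² + (k+1) + 5)/(3k² + k + 5)] · 2·49/(4·64), which tends to 49/128 as k → ∞.
Hence the series converges for |z − 6| < 1/(49/128) = 128/49, so the radius of convergence is 128/49.
Check z = 422/49: the terms have absolute value of order k², which does not tend to 0, so the series diverges by the divergence test.
At z = 166/49: the terms do not tend to 0, so the series diverges.

(166/49, 422/49)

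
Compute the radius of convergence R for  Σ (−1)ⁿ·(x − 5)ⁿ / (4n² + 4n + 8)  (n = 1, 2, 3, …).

R = 1

Ratio test: |a_{n+1}/a_n| = (4n² + 4n + 8)/(4(n+1)² + 4(n+1) + 8) → 1 as n → ∞.
Hence R = 1.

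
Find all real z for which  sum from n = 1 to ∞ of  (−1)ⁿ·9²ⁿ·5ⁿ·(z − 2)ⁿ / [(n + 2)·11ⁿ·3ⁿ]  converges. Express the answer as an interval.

Ratio test: |a_{n+1}/a_n| = [(n + 2)/((n+1) + 2)] · 81·5/(11·3) → 135/11 as n → ∞.
Convergence for |z − 2| · 135/11 < 1, i.e. |z − 2| < 11/135. So R = 11/135.
Check z = 281/135: convergence follows from the alternating series test (terms decrease monotonically to 0).
At z = 259/135: the terms behave like c/n; limit comparison with the harmonic series gives divergence.

(259/135, 281/135]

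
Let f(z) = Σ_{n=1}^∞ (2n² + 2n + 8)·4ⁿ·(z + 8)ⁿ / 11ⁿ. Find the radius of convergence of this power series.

R = 11/4

Apply the ratio test: |a_{n+1}| / |a_n| = [(2(n+1)² + 2(n+1) + 8)/(2n² + 2n + 8)] · 4/11, which tends to 4/11 as n → ∞.
Hence the series converges for |z + 8| < 1/(4/11) = 11/4, so the radius of convergence is 11/4.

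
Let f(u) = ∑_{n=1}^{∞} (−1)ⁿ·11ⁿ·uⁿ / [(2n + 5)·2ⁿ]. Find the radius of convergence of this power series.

R = 2/11

The ratio of consecutive coefficients is [(2n + 5)/(2(n+1) + 5)] · 11/2 → 11/2.
Convergence for |u| · 11/2 < 1, i.e. |u| < 2/11. So R = 2/11.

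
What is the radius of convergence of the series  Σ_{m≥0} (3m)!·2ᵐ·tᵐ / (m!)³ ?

Ratio test: |a_{m+1}/a_m| = (3m+1)·(3m+2)·(3m+3)/(m+1)³ · 2 → 54 as m → ∞.
Convergence for |t| · 54 < 1, i.e. |t| < 1/54. So R = 1/54.

R = 1/54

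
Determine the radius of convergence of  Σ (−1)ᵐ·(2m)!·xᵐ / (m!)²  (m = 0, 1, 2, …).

R = 1/4

Ratio test: |a_{m+1}/a_m| = (2m+1)·(2m+2)/(m+1)² → 4 as m → ∞.
Hence the series converges for |x| < 1/(4) = 1/4, so the radius of convergence is 1/4.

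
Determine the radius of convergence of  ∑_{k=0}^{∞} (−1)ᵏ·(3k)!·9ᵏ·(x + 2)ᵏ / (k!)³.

By the ratio test, |a_{k+1}/a_k| = (3k+1)·(3k+2)·(3k+3)/(k+1)³ · 9 → 243.
Convergence for |x + 2| · 243 < 1, i.e. |x + 2| < 1/243. So R = 1/243.

R = 1/243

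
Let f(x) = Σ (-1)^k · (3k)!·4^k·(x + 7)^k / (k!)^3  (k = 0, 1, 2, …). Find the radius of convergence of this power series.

Ratio test: |a_{k+1}/a_k| = (3k+1)·(3k+2)·(3k+3)/(k+1)³ · 4 → 108 as k → ∞.
Thus R = 1/(108) = 1/108.

R = 1/108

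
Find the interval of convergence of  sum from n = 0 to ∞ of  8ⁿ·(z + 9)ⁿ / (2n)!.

Apply the ratio test: |a_{n+1}| / |a_n| = 8 · 1/[(2n+1)·(2n+2)], which tends to 0 as n → ∞.
The limit is 0, so the series converges for all z; R = ∞.

(−∞, ∞)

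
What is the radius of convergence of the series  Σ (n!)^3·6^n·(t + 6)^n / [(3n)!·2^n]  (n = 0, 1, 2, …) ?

The ratio of consecutive coefficients is (n+1)³/[(3n+1)·(3n+2)·(3n+3)] · 6/2 → 1/9.
Convergence for |t + 6| · 1/9 < 1, i.e. |t + 6| < 9. So R = 9.

R = 9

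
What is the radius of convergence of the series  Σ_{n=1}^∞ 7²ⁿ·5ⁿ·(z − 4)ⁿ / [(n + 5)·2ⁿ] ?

By the ratio test, |a_{n+1}/a_n| = [(n + 5)/((n+1) + 5)] · 49·5/2 → 245/2.
Thus R = 1/(245/2) = 2/245.

R = 2/245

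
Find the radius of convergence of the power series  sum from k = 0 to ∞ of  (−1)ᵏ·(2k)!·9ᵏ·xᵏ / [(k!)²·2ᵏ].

The ratio of consecutive coefficients is (2k+1)·(2k+2)/(k+1)² · 9/2 → 18.
Thus R = 1/(18) = 1/18.

R = 1/18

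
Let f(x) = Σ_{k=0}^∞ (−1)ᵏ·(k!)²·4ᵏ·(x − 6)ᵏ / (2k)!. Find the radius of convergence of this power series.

R = 1

By the ratio test, |a_{k+1}/a_k| = (k+1)²/[(2k+1)·(2k+2)] · 4 → 1.
So the series converges when |x − 6| < 1 and diverges when |x − 6| > 1; R = 1.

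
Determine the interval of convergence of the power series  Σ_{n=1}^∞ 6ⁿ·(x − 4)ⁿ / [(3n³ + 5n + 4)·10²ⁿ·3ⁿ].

[-46, 54]

The ratio of consecutive coefficients is [(3n³ + 5n + 4)/(3(n+1)³ + 5(n+1) + 4)] · 6/(100·3) → 1/50.
Hence the series converges for |x − 4| < 1/(1/50) = 50, so the radius of convergence is 50.
Endpoint x = 54: the terms are on the order of 1/n³, so the series converges absolutely by comparison with the p-series (p = 3 > 1).
At x = -46: the terms are on the order of 1/n³, so the series converges absolutely by comparison with the p-series (p = 3 > 1).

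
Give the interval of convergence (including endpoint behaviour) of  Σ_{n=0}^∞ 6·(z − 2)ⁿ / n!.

Apply the ratio test: |a_{n+1}| / |a_n| = 6/6 · 1/(n+1), which tends to 0 as n → ∞.
The limit is 0, so the series converges for all z; R = ∞.

(−∞, ∞)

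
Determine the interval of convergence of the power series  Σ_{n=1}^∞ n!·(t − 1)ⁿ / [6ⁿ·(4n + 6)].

{1}

Ratio test: |a_{n+1}/a_n| = (n+1) · 1/6 · (4n + 6)/(4(n+1) + 6) → ∞ as n → ∞.
The ratio grows without bound, so the series diverges whenever (t − 1) ≠ 0; it converges only at t = 1. R = 0.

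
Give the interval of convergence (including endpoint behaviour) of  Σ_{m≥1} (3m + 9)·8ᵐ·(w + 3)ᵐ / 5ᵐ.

(-29/8, -19/8)

Apply the ratio test: |a_{m+1}| / |a_m| = [(3(m+1) + 9)/(3m + 9)] · 8/5, which tends to 8/5 as m → ∞.
Thus R = 1/(8/5) = 5/8.
Check w = -19/8: the terms do not tend to 0, so the series diverges.
When w = -29/8, the terms do not tend to 0, so the series diverges.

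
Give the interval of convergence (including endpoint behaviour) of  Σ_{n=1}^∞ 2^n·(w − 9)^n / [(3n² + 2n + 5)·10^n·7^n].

Ratio test: |a_{n+1}/a_n| = [(3n² + 2n + 5)/(3(n+1)² + 2(n+1) + 5)] · 2/(10·7) → 1/35 as n → ∞.
The series converges when 1/35 · |w − 9| < 1, giving R = 35.
When w = 44, the terms are on the order of 1/n², so the series converges absolutely by comparison with the p-series (p = 2 > 1).
Check w = -26: the series is dominated by a constant times Σ 1/n², which converges (p = 2 > 1).

[-26, 44]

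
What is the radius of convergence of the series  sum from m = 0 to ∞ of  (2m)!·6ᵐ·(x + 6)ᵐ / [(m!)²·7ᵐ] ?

The ratio of consecutive coefficients is (2m+1)·(2m+2)/(m+1)² · 6/7 → 24/7.
Convergence for |x + 6| · 24/7 < 1, i.e. |x + 6| < 7/24. So R = 7/24.

R = 7/24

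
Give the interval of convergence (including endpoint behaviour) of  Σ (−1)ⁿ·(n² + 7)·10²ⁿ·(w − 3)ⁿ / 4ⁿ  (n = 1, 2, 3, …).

Ratio test: |a_{n+1}/a_n| = [((n+1)² + 7)/(n² + 7)] · 100/4 → 25 as n → ∞.
The series converges when 25 · |w − 3| < 1, giving R = 1/25.
When w = 76/25, the terms do not tend to 0, so the series diverges.
When w = 74/25, the terms do not tend to 0, so the series diverges.

(74/25, 76/25)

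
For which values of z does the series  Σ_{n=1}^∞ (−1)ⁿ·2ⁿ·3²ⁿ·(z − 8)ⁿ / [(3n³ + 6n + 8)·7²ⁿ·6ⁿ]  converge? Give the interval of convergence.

By the ratio test, |a_{n+1}/a_n| = [(3n³ + 6n + 8)/(3(n+1)³ + 6(n+1) + 8)] · 2·9/(49·6) → 3/49.
Hence the series converges for |z − 8| < 1/(3/49) = 49/3, so the radius of convergence is 49/3.
Endpoint z = 73/3: the series is dominated by a constant times Σ 1/n³, which converges (p = 3 > 1).
At z = -25/3: the terms are on the order of 1/n³, so the series converges absolutely by comparison with the p-series (p = 3 > 1).

[-25/3, 73/3]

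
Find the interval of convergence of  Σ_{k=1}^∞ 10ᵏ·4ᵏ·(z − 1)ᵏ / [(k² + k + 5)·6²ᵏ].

By the ratio test, |a_{k+1}/a_k| = [(k² + k + 5)/((k+1)² + (k+1) + 5)] · 10·4/36 → 10/9.
Convergence for |z − 1| · 10/9 < 1, i.e. |z − 1| < 9/10. So R = 9/10.
At z = 19/10: the terms are on the order of 1/k², so the series converges absolutely by comparison with the p-series (p = 2 > 1).
Check z = 1/10: the series is dominated by a constant times Σ 1/k², which converges (p = 2 > 1).

[1/10, 19/10]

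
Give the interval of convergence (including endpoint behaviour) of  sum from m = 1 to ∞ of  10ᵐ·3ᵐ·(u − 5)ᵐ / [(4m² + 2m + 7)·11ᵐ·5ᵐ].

The ratio of consecutive coefficients is [(4m² + 2m + 7)/(4(m+1)² + 2(m+1) + 7)] · 10·3/(11·5) → 6/11.
Convergence for |u − 5| · 6/11 < 1, i.e. |u − 5| < 11/6. So R = 11/6.
When u = 41/6, absolute convergence follows by limit comparison with Σ 1/m².
Endpoint u = 19/6: absolute convergence follows by limit comparison with Σ 1/m².

[19/6, 41/6]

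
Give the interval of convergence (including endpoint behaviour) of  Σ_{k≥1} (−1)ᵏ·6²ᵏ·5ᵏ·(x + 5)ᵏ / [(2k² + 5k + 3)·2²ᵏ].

[-226/45, -224/45]

By the ratio test, |a_{k+1}/a_k| = [(2k² + 5k + 3)/(2(k+1)² + 5(k+1) + 3)] · 36·5/4 → 45.
The series converges when 45 · |x + 5| < 1, giving R = 1/45.
Check x = -224/45: absolute convergence follows by limit comparison with Σ 1/k².
Endpoint x = -226/45: absolute convergence follows by limit comparison with Σ 1/k².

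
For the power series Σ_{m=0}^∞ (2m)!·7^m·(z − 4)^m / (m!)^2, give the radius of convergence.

The ratio of consecutive coefficients is (2m+1)·(2m+2)/(m+1)² · 7 → 28.
The series converges when 28 · |z − 4| < 1, giving R = 1/28.

R = 1/28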